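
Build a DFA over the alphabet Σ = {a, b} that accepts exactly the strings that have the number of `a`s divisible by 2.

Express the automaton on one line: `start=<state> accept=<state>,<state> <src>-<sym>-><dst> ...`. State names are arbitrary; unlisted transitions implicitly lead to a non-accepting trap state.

The only thing that matters is how many `a`s have appeared, reduced mod 2. Use one state per residue: q0 for 0, …, q1 for 1. Reading `a` moves to the next residue; anything else stays put. q0 is accepting.
        a   b  
>* q0   q1  q0 
   q1   q0  q1 
(> = start, * = accepting)

start=q0 accept=q0 q0-a->q1 q0-b->q0 q1-a->q0 q1-b->q1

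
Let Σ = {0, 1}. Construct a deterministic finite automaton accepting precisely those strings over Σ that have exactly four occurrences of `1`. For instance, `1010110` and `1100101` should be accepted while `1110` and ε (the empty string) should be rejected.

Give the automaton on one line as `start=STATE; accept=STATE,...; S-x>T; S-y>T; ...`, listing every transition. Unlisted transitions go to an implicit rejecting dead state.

Count `1`s, saturating at 5: states S0 through S4 mean 0 through 4 `1`s seen; S5 means more than 4. Each `1` increments (capped at S5); other symbols loop. Accept from {S4}.
With 6 states:
        0   1  
>  S0   S0  S1 
   S1   S1  S2 
   S2   S2  S3 
   S3   S3  S4 
 * S4   S4  S5 
   S5   S5  S5 
(> = start, * = accepting)

start=S0; accept=S4; S0-0>S0; S0-1>S1; S1-0>S1; S1-1>S2; S2-0>S2; S2-1>S3; S3-0>S3; S3-1>S4; S4-0>S4; S4-1>S5; S5-0>S5; S5-1>S5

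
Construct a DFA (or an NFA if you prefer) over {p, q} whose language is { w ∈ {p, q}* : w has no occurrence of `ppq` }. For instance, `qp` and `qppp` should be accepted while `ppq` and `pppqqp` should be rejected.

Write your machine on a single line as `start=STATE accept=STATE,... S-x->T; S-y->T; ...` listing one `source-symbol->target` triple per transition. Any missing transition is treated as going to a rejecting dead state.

This is the complement of 'contains `ppq`'. Use the same substring-matching states — S0 through S3 holding how much of `ppq` has just been matched — but flip the accepting set: everything except the trap S3 accepts.
A 4-state machine:
        p   q  
>* S0   S1  S0 
 * S1   S2  S0 
 * S2   S2  S3 
   S3   S3  S3 
(> = start, * = accepting)

start=S0; accept=S0,S1,S2; S0-p->S1; S0-q->S0; S1-p->S2; S1-q->S0; S2-p->S2; S2-q->S3; S3-p->S3; S3-q->S3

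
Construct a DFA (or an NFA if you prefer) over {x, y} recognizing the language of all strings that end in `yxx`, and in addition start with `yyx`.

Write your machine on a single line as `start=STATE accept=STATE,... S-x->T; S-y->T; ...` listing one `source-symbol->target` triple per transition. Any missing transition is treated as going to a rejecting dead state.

Run two small machines in parallel and take their product. One (4 states) tracks how much of the suffix `yxx` has currently been matched; the other (5 states) tracks whether the input so far still matches the prefix `yyx`. Each combined state is a pair, one component from each; accept when both components accept. Equivalent product states are then merged.
An 8-state machine:
        x   y  
>  s0   s1  s2 
   s1   s1  s1 
   s2   s1  s3 
   s3   s4  s1 
   s4   s5  s6 
 * s5   s7  s6 
   s6   s4  s6 
   s7   s7  s6 
(> = start, * = accepting)

start=s0; accept=s5; s0-x->s1; s0-y->s2; s1-x->s1; s1-y->s1; s2-x->s1; s2-y->s3; s3-x->s4; s3-y->s1; s4-x->s5; s4-y->s6; s5-x->s7; s5-y->s6; s6-x->s4; s6-y->s6; s7-x->s7; s7-y->s6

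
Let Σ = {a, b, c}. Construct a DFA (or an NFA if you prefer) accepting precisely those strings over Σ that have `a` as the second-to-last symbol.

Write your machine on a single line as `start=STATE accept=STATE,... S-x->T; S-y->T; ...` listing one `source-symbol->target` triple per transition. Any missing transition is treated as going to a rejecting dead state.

A DFA must remember the last 2 symbols (since which symbol is second-to-last isn't known until the input ends). Use one state per possible window of the last ≤2 symbols; accept from those whose window starts with `a`.
With 13 states:
          a    b    c  
>  S0     S1   S2   S3 
   S1     S4   S5   S6 
   S2     S7   S8   S9 
   S3    S10  S11  S12 
 * S4     S4   S5   S6 
 * S5     S7   S8   S9 
 * S6    S10  S11  S12 
   S7     S4   S5   S6 
   S8     S7   S8   S9 
   S9    S10  S11  S12 
   S10    S4   S5   S6 
   S11    S7   S8   S9 
   S12   S10  S11  S12 
(> = start, * = accepting)

start=S0; accept=S4,S5,S6; S0-a->S1; S0-b->S2; S0-c->S3; S1-a->S4; S1-b->S5; S1-c->S6; S2-a->S7; S2-b->S8; S2-c->S9; S3-a->S10; S3-b->S11; S3-c->S12; S4-a->S4; S4-b->S5; S4-c->S6; S5-a->S7; S5-b->S8; S5-c->S9; S6-a->S10; S6-b->S11; S6-c->S12; S7-a->S4; S7-b->S5; S7-c->S6; S8-a->S7; S8-b->S8; S8-c->S9; S9-a->S10; S9-b->S11; S9-c->S12; S10-a->S4; S10-b->S5; S10-c->S6; S11-a->S7; S11-b->S8; S11-c->S9; S12-a->S10; S12-b->S11; S12-c->S12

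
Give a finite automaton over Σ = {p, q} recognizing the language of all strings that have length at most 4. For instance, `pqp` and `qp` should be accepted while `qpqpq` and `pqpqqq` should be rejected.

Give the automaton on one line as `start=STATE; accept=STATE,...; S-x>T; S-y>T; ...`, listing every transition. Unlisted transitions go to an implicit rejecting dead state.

start=S0; accept=S0,S1,S2,S3,S4; S0-p>S1; S0-q>S1; S1-p>S2; S1-q>S2; S2-p>S3; S2-q>S3; S3-p>S4; S3-q>S4; S4-p>S5; S4-q>S5; S5-p>S5; S5-q>S5

We only need to distinguish lengths 0, 1, …, 4, and '>4'. Chain S0 → S1 → S2 → S3 → S4 → S5 on every symbol, with S5 looping. Accepting states: {S0, S1, S2, S3, S4}.
        p   q  
>* S0   S1  S1 
 * S1   S2  S2 
 * S2   S3  S3 
 * S3   S4  S4 
 * S4   S5  S5 
   S5   S5  S5 
(> = start, * = accepting)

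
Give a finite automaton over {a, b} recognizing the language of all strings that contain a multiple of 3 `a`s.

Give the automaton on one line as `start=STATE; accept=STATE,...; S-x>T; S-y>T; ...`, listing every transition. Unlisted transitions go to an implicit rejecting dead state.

Keep the running count of `a`s modulo 3: each `a` advances along the cycle q0 → q1 → q2 → q0 while other symbols loop. Accept at q0.
With 3 states:
        a   b  
>* q0   q1  q0 
   q1   q2  q1 
   q2   q0  q2 
(> = start, * = accepting)

start=q0; accept=q0; q0-a>q1; q0-b>q0; q1-a>q2; q1-b>q1; q2-a>q0; q2-b>q2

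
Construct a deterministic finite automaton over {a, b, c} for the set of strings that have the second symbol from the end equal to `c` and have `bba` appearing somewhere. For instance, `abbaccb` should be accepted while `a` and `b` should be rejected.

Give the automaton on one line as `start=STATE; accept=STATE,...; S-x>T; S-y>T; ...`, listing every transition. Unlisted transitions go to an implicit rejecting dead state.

start=q0; accept=q5,q6; q0-a>q0; q0-b>q1; q0-c>q0; q1-a>q0; q1-b>q2; q1-c>q0; q2-a>q3; q2-b>q2; q2-c>q0; q3-a>q3; q3-b>q3; q3-c>q4; q4-a>q5; q4-b>q5; q4-c>q6; q5-a>q3; q5-b>q3; q5-c>q4; q6-a>q5; q6-b>q5; q6-c>q6

Handle the two conditions separately and then intersect. One (13 states) tracks the last 2 symbols read; the other (4 states) tracks whether and how much of `bba` has been seen. Each combined state is a pair, one component from each; accept when both components accept. Equivalent product states are then merged.
A 7-state machine:
        a   b   c  
>  q0   q0  q1  q0 
   q1   q0  q2  q0 
   q2   q3  q2  q0 
   q3   q3  q3  q4 
   q4   q5  q5  q6 
 * q5   q3  q3  q4 
 * q6   q5  q5  q6 
(> = start, * = accepting)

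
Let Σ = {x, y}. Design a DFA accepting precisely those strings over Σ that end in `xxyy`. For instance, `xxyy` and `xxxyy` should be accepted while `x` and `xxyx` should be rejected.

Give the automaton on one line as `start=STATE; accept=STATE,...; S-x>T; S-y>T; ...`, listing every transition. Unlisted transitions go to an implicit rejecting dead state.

Remember how much of `xxyy` the current input suffix matches. State q0 means no match yet; q1 means the last symbol is `x`; q2 means the last 2 symbols are `xx`; q3 means the last 3 symbols are `xxy`; q4 means the last 4 symbols are `xxyy`. Only q4 accepts. On a mismatch, fall back to the longest proper suffix that is still a prefix of `xxyy`.
        x   y  
>  q0   q1  q0 
   q1   q2  q0 
   q2   q2  q3 
   q3   q1  q4 
 * q4   q1  q0 
(> = start, * = accepting)

start=q0; accept=q4; q0-x>q1; q0-y>q0; q1-x>q2; q1-y>q0; q2-x>q2; q2-y>q3; q3-x>q1; q3-y>q4; q4-x>q1; q4-y>q0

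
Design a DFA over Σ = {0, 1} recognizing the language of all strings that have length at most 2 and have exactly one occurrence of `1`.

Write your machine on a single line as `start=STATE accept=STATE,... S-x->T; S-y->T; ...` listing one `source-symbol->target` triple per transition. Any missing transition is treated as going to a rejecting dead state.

start=A; accept=C,E; A-0->B; A-1->C; B-0->D; B-1->E; C-0->E; C-1->F; D-0->G; D-1->H; E-0->H; E-1->I; F-0->I; F-1->I; G-0->G; G-1->H; H-0->H; H-1->I; I-0->I; I-1->I

Run two small machines in parallel and take their product. The first has 4 states tracking the input length, saturating at 3; the second has 3 states tracking the count of `1`s, saturating at 2. A product state is a pair (one from each), accepting exactly when both do.
With 9 states:
       0  1 
>  A   B  C 
   B   D  E 
 * C   E  F 
   D   G  H 
 * E   H  I 
   F   I  I 
   G   G  H 
   H   H  I 
   I   I  I 
(> = start, * = accepting)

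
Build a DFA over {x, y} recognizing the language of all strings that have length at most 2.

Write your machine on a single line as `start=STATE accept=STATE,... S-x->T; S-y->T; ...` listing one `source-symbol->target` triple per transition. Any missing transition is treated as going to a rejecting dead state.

We only need to distinguish lengths 0, 1, …, 2, and '>2'. Chain q0 → q1 → q2 → q3 on every symbol, with q3 looping. Accepting states: {q0, q1, q2}.
        x   y  
>* q0   q1  q1 
 * q1   q2  q2 
 * q2   q3  q3 
   q3   q3  q3 
(> = start, * = accepting)

start=q0; accept=q0,q1,q2; q0-x->q1; q0-y->q1; q1-x->q2; q1-y->q2; q2-x->q3; q2-y->q3; q3-x->q3; q3-y->q3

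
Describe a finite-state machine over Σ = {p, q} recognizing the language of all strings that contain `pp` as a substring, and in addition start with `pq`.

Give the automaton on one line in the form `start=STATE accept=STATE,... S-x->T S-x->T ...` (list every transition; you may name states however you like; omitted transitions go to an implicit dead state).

start=s0 accept=s5 s0-p->s1 s0-q->s2 s1-p->s2 s1-q->s3 s2-p->s2 s2-q->s2 s3-p->s4 s3-q->s3 s4-p->s5 s4-q->s3 s5-p->s5 s5-q->s5

Handle the two conditions separately and then intersect. One (3 states) tracks whether and how much of `pp` has been seen; the other (4 states) tracks whether the input so far still matches the prefix `pq`. Each combined state is a pair, one component from each; accept when both components accept. After merging equivalent states the machine shrinks.
With 6 states:
        p   q  
>  s0   s1  s2 
   s1   s2  s3 
   s2   s2  s2 
   s3   s4  s3 
   s4   s5  s3 
 * s5   s5  s5 
(> = start, * = accepting)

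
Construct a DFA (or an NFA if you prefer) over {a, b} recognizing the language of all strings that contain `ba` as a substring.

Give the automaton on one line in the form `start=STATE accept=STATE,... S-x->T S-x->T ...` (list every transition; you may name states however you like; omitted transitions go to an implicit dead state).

start=S0 accept=S2 S0-a->S0 S0-b->S1 S1-a->S2 S1-b->S1 S2-a->S2 S2-b->S2

Track how much of `ba` has been matched so far: state S0 is no progress, S2 is the absorbing accept state reached once `ba` has occurred. Intermediate states record partial matches; on a mismatch, fall back to the longest reusable overlap.
3 states suffice.
        a   b  
>  S0   S0  S1 
   S1   S2  S1 
 * S2   S2  S2 
(> = start, * = accepting)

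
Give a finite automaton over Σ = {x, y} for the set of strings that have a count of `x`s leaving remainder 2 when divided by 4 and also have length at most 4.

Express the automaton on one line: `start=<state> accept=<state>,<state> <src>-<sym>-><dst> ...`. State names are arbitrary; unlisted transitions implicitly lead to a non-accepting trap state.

Handle the two conditions separately and then intersect. The first has 4 states tracking the count of `x`s modulo 4; the second has 6 states tracking the input length, saturating at 5. A product state is a pair (one from each), accepting exactly when both do.
With 18 states:
          x    y  
>  q0     q1   q2 
   q1     q3   q4 
   q2     q4   q5 
 * q3     q6   q7 
   q4     q7   q8 
   q5     q8   q9 
   q6    q10  q11 
 * q7    q11  q12 
   q8    q12  q13 
   q9    q13  q10 
   q10   q14  q15 
   q11   q15  q16 
 * q12   q16  q17 
   q13   q17  q14 
   q14   q17  q14 
   q15   q14  q15 
   q16   q15  q16 
   q17   q16  q17 
(> = start, * = accepting)

start=q0 accept=q3,q7,q12 q0-x->q1 q0-y->q2 q1-x->q3 q1-y->q4 q2-x->q4 q2-y->q5 q3-x->q6 q3-y->q7 q4-x->q7 q4-y->q8 q5-x->q8 q5-y->q9 q6-x->q10 q6-y->q11 q7-x->q11 q7-y->q12 q8-x->q12 q8-y->q13 q9-x->q13 q9-y->q10 q10-x->q14 q10-y->q15 q11-x->q15 q11-y->q16 q12-x->q16 q12-y->q17 q13-x->q17 q13-y->q14 q14-x->q17 q14-y->q14 q15-x->q14 q15-y->q15 q16-x->q15 q16-y->q16 q17-x->q16 q17-y->q17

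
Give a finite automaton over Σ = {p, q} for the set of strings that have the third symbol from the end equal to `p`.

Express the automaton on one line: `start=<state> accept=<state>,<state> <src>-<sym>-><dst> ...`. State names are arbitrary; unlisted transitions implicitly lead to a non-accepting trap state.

start=S0 accept=S7,S8,S9,S10 S0-p->S1 S0-q->S2 S1-p->S3 S1-q->S4 S2-p->S5 S2-q->S6 S3-p->S7 S3-q->S8 S4-p->S9 S4-q->S10 S5-p->S11 S5-q->S12 S6-p->S13 S6-q->S14 S7-p->S7 S7-q->S8 S8-p->S9 S8-q->S10 S9-p->S11 S9-q->S12 S10-p->S13 S10-q->S14 S11-p->S7 S11-q->S8 S12-p->S9 S12-q->S10 S13-p->S11 S13-q->S12 S14-p->S13 S14-q->S14

Because acceptance depends on a position counted from the end, the machine has to buffer the most recent 3 symbols. Make each state the string of the last up-to-3 symbols read; on input `x` shift the window left and append `x`. Accept when the buffered window has length 3 and begins with `p`.
A 15-state machine:
          p    q  
>  S0     S1   S2 
   S1     S3   S4 
   S2     S5   S6 
   S3     S7   S8 
   S4     S9  S10 
   S5    S11  S12 
   S6    S13  S14 
 * S7     S7   S8 
 * S8     S9  S10 
 * S9    S11  S12 
 * S10   S13  S14 
   S11    S7   S8 
   S12    S9  S10 
   S13   S11  S12 
   S14   S13  S14 
(> = start, * = accepting)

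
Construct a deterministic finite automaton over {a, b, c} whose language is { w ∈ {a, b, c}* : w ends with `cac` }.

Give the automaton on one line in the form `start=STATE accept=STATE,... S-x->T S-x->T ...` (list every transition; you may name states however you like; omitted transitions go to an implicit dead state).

start=q0 accept=q3 q0-a->q0 q0-b->q0 q0-c->q1 q1-a->q2 q1-b->q0 q1-c->q1 q2-a->q0 q2-b->q0 q2-c->q3 q3-a->q2 q3-b->q0 q3-c->q1

Let each state record the length of the longest suffix of the input read so far that is also a prefix of `cac`. q1 means the last symbol is `c`; q2 means the last 2 symbols are `ca`; q3 means the last 3 symbols are `cac`. Accept only at q3, where the string currently ends in `cac`.
A 4-state machine:
        a   b   c  
>  q0   q0  q0  q1 
   q1   q2  q0  q1 
   q2   q0  q0  q3 
 * q3   q2  q0  q1 
(> = start, * = accepting)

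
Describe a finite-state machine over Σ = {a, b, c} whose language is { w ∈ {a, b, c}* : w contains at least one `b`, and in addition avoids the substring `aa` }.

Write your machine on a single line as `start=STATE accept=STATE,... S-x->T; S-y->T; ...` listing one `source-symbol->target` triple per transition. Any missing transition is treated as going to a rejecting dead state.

Handle the two conditions separately and then intersect. The first has 3 states tracking the count of `b`s, saturating at 2; the second has 3 states tracking partial matches of the forbidden pattern `aa`. A product state is a pair (one from each), accepting exactly when both do.
9 states suffice.
        a   b   c  
>  q0   q1  q2  q0 
   q1   q3  q2  q0 
 * q2   q4  q5  q2 
   q3   q3  q6  q3 
 * q4   q6  q5  q2 
 * q5   q7  q5  q5 
   q6   q6  q8  q6 
 * q7   q8  q5  q5 
   q8   q8  q8  q8 
(> = start, * = accepting)

start=q0; accept=q2,q4,q5,q7; q0-a->q1; q0-b->q2; q0-c->q0; q1-a->q3; q1-b->q2; q1-c->q0; q2-a->q4; q2-b->q5; q2-c->q2; q3-a->q3; q3-b->q6; q3-c->q3; q4-a->q6; q4-b->q5; q4-c->q2; q5-a->q7; q5-b->q5; q5-c->q5; q6-a->q6; q6-b->q8; q6-c->q6; q7-a->q8; q7-b->q5; q7-c->q5; q8-a->q8; q8-b->q8; q8-c->q8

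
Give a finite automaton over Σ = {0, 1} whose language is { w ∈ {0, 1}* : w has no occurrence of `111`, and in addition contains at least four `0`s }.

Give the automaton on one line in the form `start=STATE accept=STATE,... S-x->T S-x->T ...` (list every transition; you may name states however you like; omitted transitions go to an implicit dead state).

Build one automaton per condition and run them in lockstep. One (4 states) tracks partial matches of the forbidden pattern `111`; the other (6 states) tracks the count of `0`s, saturating at 5. Each combined state is a pair, one component from each; accept when both components accept.
With 24 states:
          0    1  
>  s0     s1   s2 
   s1     s3   s4 
   s2     s1   s5 
   s3     s6   s7 
   s4     s3   s8 
   s5     s1   s9 
   s6    s10  s11 
   s7     s6  s12 
   s8     s3  s13 
   s9    s13   s9 
 * s10   s14  s15 
   s11   s10  s16 
   s12    s6  s17 
   s13   s17  s13 
 * s14   s14  s18 
 * s15   s14  s19 
   s16   s10  s20 
   s17   s20  s17 
 * s18   s14  s21 
 * s19   s14  s22 
   s20   s22  s20 
 * s21   s14  s23 
   s22   s23  s22 
   s23   s23  s23 
(> = start, * = accepting)

start=s0 accept=s10,s14,s15,s18,s19,s21 s0-0->s1 s0-1->s2 s1-0->s3 s1-1->s4 s2-0->s1 s2-1->s5 s3-0->s6 s3-1->s7 s4-0->s3 s4-1->s8 s5-0->s1 s5-1->s9 s6-0->s10 s6-1->s11 s7-0->s6 s7-1->s12 s8-0->s3 s8-1->s13 s9-0->s13 s9-1->s9 s10-0->s14 s10-1->s15 s11-0->s10 s11-1->s16 s12-0->s6 s12-1->s17 s13-0->s17 s13-1->s13 s14-0->s14 s14-1->s18 s15-0->s14 s15-1->s19 s16-0->s10 s16-1->s20 s17-0->s20 s17-1->s17 s18-0->s14 s18-1->s21 s19-0->s14 s19-1->s22 s20-0->s22 s20-1->s20 s21-0->s14 s21-1->s23 s22-0->s23 s22-1->s22 s23-0->s23 s23-1->s23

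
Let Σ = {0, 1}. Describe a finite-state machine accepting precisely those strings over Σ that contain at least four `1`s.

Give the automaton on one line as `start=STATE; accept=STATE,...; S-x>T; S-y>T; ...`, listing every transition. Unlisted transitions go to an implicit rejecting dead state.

start=q0; accept=q4,q5; q0-0>q0; q0-1>q1; q1-0>q1; q1-1>q2; q2-0>q2; q2-1>q3; q3-0>q3; q3-1>q4; q4-0>q4; q4-1>q5; q5-0>q5; q5-1>q5

Count `1`s, saturating at 5: states q0 through q4 mean 0 through 4 `1`s seen; q5 means more than 4. Each `1` increments (capped at q5); other symbols loop. Accept from {q4, q5}.
        0   1  
>  q0   q0  q1 
   q1   q1  q2 
   q2   q2  q3 
   q3   q3  q4 
 * q4   q4  q5 
 * q5   q5  q5 
(> = start, * = accepting)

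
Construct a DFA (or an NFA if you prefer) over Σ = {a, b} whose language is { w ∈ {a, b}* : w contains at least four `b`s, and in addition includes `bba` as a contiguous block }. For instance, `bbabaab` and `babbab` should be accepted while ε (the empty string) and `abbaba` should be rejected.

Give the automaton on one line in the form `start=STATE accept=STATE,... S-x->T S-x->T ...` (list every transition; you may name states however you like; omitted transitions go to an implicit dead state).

Handle the two conditions separately and then intersect. The first has 6 states tracking the count of `b`s, saturating at 5; the second has 4 states tracking whether and how much of `bba` has been seen. A product state is a pair (one from each), accepting exactly when both do.
19 states suffice.
          a    b  
>  q0     q0   q1 
   q1     q2   q3 
   q2     q2   q4 
   q3     q5   q6 
   q4     q7   q6 
   q5     q5   q8 
   q6     q8   q9 
   q7     q7  q10 
   q8     q8  q11 
   q9    q11  q12 
   q10   q13   q9 
 * q11   q11  q14 
   q12   q14  q12 
   q13   q13  q15 
 * q14   q14  q14 
   q15   q16  q12 
   q16   q16  q17 
   q17   q18  q12 
   q18   q18  q17 
(> = start, * = accepting)

start=q0 accept=q11,q14 q0-a->q0 q0-b->q1 q1-a->q2 q1-b->q3 q2-a->q2 q2-b->q4 q3-a->q5 q3-b->q6 q4-a->q7 q4-b->q6 q5-a->q5 q5-b->q8 q6-a->q8 q6-b->q9 q7-a->q7 q7-b->q10 q8-a->q8 q8-b->q11 q9-a->q11 q9-b->q12 q10-a->q13 q10-b->q9 q11-a->q11 q11-b->q14 q12-a->q14 q12-b->q12 q13-a->q13 q13-b->q15 q14-a->q14 q14-b->q14 q15-a->q16 q15-b->q12 q16-a->q16 q16-b->q17 q17-a->q18 q17-b->q12 q18-a->q18 q18-b->q17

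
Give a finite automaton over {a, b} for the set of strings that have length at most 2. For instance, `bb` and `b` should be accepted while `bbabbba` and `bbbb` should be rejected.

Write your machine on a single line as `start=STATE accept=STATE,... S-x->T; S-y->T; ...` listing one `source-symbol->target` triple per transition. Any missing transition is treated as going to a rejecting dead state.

start=q0; accept=q0,q1,q2; q0-a->q1; q0-b->q1; q1-a->q2; q1-b->q2; q2-a->q3; q2-b->q3; q3-a->q3; q3-b->q3

Count input length up to 3: every symbol moves from q0 toward q3, which means 'more than 2' and absorbs. Accept from {q0, q1, q2}.
With 4 states:
        a   b  
>* q0   q1  q1 
 * q1   q2  q2 
 * q2   q3  q3 
   q3   q3  q3 
(> = start, * = accepting)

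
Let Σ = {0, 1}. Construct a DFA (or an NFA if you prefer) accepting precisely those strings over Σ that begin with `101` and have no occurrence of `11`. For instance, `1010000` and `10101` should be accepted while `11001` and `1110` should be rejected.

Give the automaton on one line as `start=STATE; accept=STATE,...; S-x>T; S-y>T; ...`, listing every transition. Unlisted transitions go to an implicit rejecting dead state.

start=s0; accept=s4,s5; s0-0>s1; s0-1>s2; s1-0>s1; s1-1>s1; s2-0>s3; s2-1>s1; s3-0>s1; s3-1>s4; s4-0>s5; s4-1>s1; s5-0>s5; s5-1>s4

Run two small machines in parallel and take their product. The first has 5 states tracking whether the input so far still matches the prefix `101`; the second has 3 states tracking partial matches of the forbidden pattern `11`. A product state is a pair (one from each), accepting exactly when both do. After merging equivalent states the machine shrinks.
        0   1  
>  s0   s1  s2 
   s1   s1  s1 
   s2   s3  s1 
   s3   s1  s4 
 * s4   s5  s1 
 * s5   s5  s4 
(> = start, * = accepting)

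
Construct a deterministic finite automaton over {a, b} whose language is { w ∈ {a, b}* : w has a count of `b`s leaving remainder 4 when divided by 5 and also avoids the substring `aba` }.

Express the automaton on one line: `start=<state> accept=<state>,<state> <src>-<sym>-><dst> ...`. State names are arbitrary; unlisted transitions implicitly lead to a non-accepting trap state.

start=q0 accept=q13,q15,q16 q0-a->q1 q0-b->q2 q1-a->q1 q1-b->q3 q2-a->q4 q2-b->q5 q3-a->q6 q3-b->q5 q4-a->q4 q4-b->q7 q5-a->q8 q5-b->q9 q6-a->q6 q6-b->q10 q7-a->q10 q7-b->q9 q8-a->q8 q8-b->q11 q9-a->q12 q9-b->q13 q10-a->q10 q10-b->q14 q11-a->q14 q11-b->q13 q12-a->q12 q12-b->q15 q13-a->q16 q13-b->q0 q14-a->q14 q14-b->q17 q15-a->q17 q15-b->q0 q16-a->q16 q16-b->q18 q17-a->q17 q17-b->q19 q18-a->q19 q18-b->q2 q19-a->q19 q19-b->q6

Handle the two conditions separately and then intersect. The first has 5 states tracking the count of `b`s modulo 5; the second has 4 states tracking partial matches of the forbidden pattern `aba`. A product state is a pair (one from each), accepting exactly when both do.
With 20 states:
          a    b  
>  q0     q1   q2 
   q1     q1   q3 
   q2     q4   q5 
   q3     q6   q5 
   q4     q4   q7 
   q5     q8   q9 
   q6     q6  q10 
   q7    q10   q9 
   q8     q8  q11 
   q9    q12  q13 
   q10   q10  q14 
   q11   q14  q13 
   q12   q12  q15 
 * q13   q16   q0 
   q14   q14  q17 
 * q15   q17   q0 
 * q16   q16  q18 
   q17   q17  q19 
   q18   q19   q2 
   q19   q19   q6 
(> = start, * = accepting)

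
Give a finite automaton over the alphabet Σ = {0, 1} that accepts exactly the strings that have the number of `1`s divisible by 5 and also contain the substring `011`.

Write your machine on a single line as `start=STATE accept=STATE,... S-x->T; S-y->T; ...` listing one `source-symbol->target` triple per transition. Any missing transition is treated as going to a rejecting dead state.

start=S0; accept=S17; S0-0->S1; S0-1->S2; S1-0->S1; S1-1->S3; S2-0->S4; S2-1->S5; S3-0->S4; S3-1->S6; S4-0->S4; S4-1->S7; S5-0->S8; S5-1->S9; S6-0->S6; S6-1->S10; S7-0->S8; S7-1->S10; S8-0->S8; S8-1->S11; S9-0->S12; S9-1->S13; S10-0->S10; S10-1->S14; S11-0->S12; S11-1->S14; S12-0->S12; S12-1->S15; S13-0->S16; S13-1->S0; S14-0->S14; S14-1->S17; S15-0->S16; S15-1->S17; S16-0->S16; S16-1->S18; S17-0->S17; S17-1->S19; S18-0->S1; S18-1->S19; S19-0->S19; S19-1->S6

Run two small machines in parallel and take their product. The first has 5 states tracking the count of `1`s modulo 5; the second has 4 states tracking whether and how much of `011` has been seen. A product state is a pair (one from each), accepting exactly when both do.
A 20-state machine:
          0    1  
>  S0     S1   S2 
   S1     S1   S3 
   S2     S4   S5 
   S3     S4   S6 
   S4     S4   S7 
   S5     S8   S9 
   S6     S6  S10 
   S7     S8  S10 
   S8     S8  S11 
   S9    S12  S13 
   S10   S10  S14 
   S11   S12  S14 
   S12   S12  S15 
   S13   S16   S0 
   S14   S14  S17 
   S15   S16  S17 
   S16   S16  S18 
 * S17   S17  S19 
   S18    S1  S19 
   S19   S19   S6 
(> = start, * = accepting)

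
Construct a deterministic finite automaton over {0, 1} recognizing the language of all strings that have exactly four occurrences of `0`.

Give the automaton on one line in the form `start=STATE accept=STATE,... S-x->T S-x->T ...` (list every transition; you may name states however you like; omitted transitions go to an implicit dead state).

Count `0`s, saturating at 5: states S0 through S4 mean 0 through 4 `0`s seen; S5 means more than 4. Each `0` increments (capped at S5); other symbols loop. Accept from {S4}.
A 6-state machine:
        0   1  
>  S0   S1  S0 
   S1   S2  S1 
   S2   S3  S2 
   S3   S4  S3 
 * S4   S5  S4 
   S5   S5  S5 
(> = start, * = accepting)

start=S0 accept=S4 S0-0->S1 S0-1->S0 S1-0->S2 S1-1->S1 S2-0->S3 S2-1->S2 S3-0->S4 S3-1->S3 S4-0->S5 S4-1->S4 S5-0->S5 S5-1->S5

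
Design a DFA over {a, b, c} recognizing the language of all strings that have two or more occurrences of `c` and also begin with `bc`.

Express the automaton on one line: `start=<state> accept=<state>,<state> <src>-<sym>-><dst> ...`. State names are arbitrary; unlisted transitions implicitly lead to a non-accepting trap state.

Build one automaton per condition and run them in lockstep. One (4 states) tracks the count of `c`s, saturating at 3; the other (4 states) tracks whether the input so far still matches the prefix `bc`. Each combined state is a pair, one component from each; accept when both components accept.
9 states suffice.
        a   b   c  
>  q0   q1  q2  q3 
   q1   q1  q1  q3 
   q2   q1  q1  q4 
   q3   q3  q3  q5 
   q4   q4  q4  q6 
   q5   q5  q5  q7 
 * q6   q6  q6  q8 
   q7   q7  q7  q7 
 * q8   q8  q8  q8 
(> = start, * = accepting)

start=q0 accept=q6,q8 q0-a->q1 q0-b->q2 q0-c->q3 q1-a->q1 q1-b->q1 q1-c->q3 q2-a->q1 q2-b->q1 q2-c->q4 q3-a->q3 q3-b->q3 q3-c->q5 q4-a->q4 q4-b->q4 q4-c->q6 q5-a->q5 q5-b->q5 q5-c->q7 q6-a->q6 q6-b->q6 q6-c->q8 q7-a->q7 q7-b->q7 q7-c->q7 q8-a->q8 q8-b->q8 q8-c->q8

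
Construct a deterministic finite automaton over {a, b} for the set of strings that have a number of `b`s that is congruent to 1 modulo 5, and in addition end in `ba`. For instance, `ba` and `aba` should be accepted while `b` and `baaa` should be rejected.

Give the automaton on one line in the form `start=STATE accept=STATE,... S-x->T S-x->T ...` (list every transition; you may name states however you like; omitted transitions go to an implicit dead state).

start=s0 accept=s2 s0-a->s0 s0-b->s1 s1-a->s2 s1-b->s3 s2-a->s4 s2-b->s3 s3-a->s3 s3-b->s5 s4-a->s4 s4-b->s3 s5-a->s5 s5-b->s6 s6-a->s6 s6-b->s0

Build one automaton per condition and run them in lockstep. One (5 states) tracks the count of `b`s modulo 5; the other (3 states) tracks how much of the suffix `ba` has currently been matched. Each combined state is a pair, one component from each; accept when both components accept. Equivalent product states are then merged.
A 7-state machine:
        a   b  
>  s0   s0  s1 
   s1   s2  s3 
 * s2   s4  s3 
   s3   s3  s5 
   s4   s4  s3 
   s5   s5  s6 
   s6   s6  s0 
(> = start, * = accepting)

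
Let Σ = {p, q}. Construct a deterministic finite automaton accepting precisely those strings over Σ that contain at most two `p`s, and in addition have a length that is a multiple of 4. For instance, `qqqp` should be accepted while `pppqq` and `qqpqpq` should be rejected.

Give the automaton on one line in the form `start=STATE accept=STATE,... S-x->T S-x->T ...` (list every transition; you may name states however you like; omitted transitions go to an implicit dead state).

Run two small machines in parallel and take their product. One (4 states) tracks the count of `p`s, saturating at 3; the other (4 states) tracks the input length modulo 4. Each combined state is a pair, one component from each; accept when both components accept. Equivalent product states are then merged.
With 13 states:
       p  q 
>* A   B  C 
   B   D  E 
   C   E  F 
   D   G  H 
   E   H  I 
   F   I  J 
   G   G  G 
   H   G  K 
   I   K  L 
   J   L  A 
 * K   G  M 
 * L   M  B 
   M   G  D 
(> = start, * = accepting)

start=A accept=A,K,L A-p->B A-q->C B-p->D B-q->E C-p->E C-q->F D-p->G D-q->H E-p->H E-q->I F-p->I F-q->J G-p->G G-q->G H-p->G H-q->K I-p->K I-q->L J-p->L J-q->A K-p->G K-q->M L-p->M L-q->B M-p->G M-q->D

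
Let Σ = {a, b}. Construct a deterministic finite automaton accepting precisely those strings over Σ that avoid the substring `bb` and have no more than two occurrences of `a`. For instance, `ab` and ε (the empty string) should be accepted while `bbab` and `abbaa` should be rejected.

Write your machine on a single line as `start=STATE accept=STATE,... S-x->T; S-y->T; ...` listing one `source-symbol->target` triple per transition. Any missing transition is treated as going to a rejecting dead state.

Handle the two conditions separately and then intersect. One (3 states) tracks partial matches of the forbidden pattern `bb`; the other (4 states) tracks the count of `a`s, saturating at 3. Each combined state is a pair, one component from each; accept when both components accept. Equivalent product states are then merged.
        a   b  
>* S0   S1  S2 
 * S1   S3  S4 
 * S2   S1  S5 
 * S3   S5  S6 
 * S4   S3  S5 
   S5   S5  S5 
 * S6   S5  S5 
(> = start, * = accepting)

start=S0; accept=S0,S1,S2,S3,S4,S6; S0-a->S1; S0-b->S2; S1-a->S3; S1-b->S4; S2-a->S1; S2-b->S5; S3-a->S5; S3-b->S6; S4-a->S3; S4-b->S5; S5-a->S5; S5-b->S5; S6-a->S5; S6-b->S5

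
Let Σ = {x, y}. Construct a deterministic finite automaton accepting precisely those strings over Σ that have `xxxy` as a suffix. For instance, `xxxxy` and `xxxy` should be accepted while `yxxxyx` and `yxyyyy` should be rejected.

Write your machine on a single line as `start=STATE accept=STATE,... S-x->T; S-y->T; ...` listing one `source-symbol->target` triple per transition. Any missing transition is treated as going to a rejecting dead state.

Remember how much of `xxxy` the current input suffix matches. State A means no match yet; B means the last symbol is `x`; C means the last 2 symbols are `xx`; D means the last 3 symbols are `xxx`; E means the last 4 symbols are `xxxy`. Only E accepts. On a mismatch, fall back to the longest proper suffix that is still a prefix of `xxxy`.
       x  y 
>  A   B  A 
   B   C  A 
   C   D  A 
   D   D  E 
 * E   B  A 
(> = start, * = accepting)

start=A; accept=E; A-x->B; A-y->A; B-x->C; B-y->A; C-x->D; C-y->A; D-x->D; D-y->E; E-x->B; E-y->A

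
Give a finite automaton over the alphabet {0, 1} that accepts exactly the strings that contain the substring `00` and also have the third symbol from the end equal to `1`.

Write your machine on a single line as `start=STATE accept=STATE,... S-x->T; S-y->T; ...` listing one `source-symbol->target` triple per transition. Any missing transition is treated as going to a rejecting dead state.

Build one automaton per condition and run them in lockstep. The first has 3 states tracking whether and how much of `00` has been seen; the second has 15 states tracking the last 3 symbols read. A product state is a pair (one from each), accepting exactly when both do. Equivalent product states are then merged.
A 12-state machine:
          0    1  
>  q0     q1   q2 
   q1     q3   q2 
   q2     q4   q2 
   q3     q3   q5 
   q4     q6   q2 
   q5     q7   q8 
 * q6     q3   q5 
   q7     q6   q9 
   q8    q10  q11 
 * q9     q7   q8 
 * q10    q6   q9 
 * q11   q10  q11 
(> = start, * = accepting)

start=q0; accept=q6,q9,q10,q11; q0-0->q1; q0-1->q2; q1-0->q3; q1-1->q2; q2-0->q4; q2-1->q2; q3-0->q3; q3-1->q5; q4-0->q6; q4-1->q2; q5-0->q7; q5-1->q8; q6-0->q3; q6-1->q5; q7-0->q6; q7-1->q9; q8-0->q10; q8-1->q11; q9-0->q7; q9-1->q8; q10-0->q6; q10-1->q9; q11-0->q10; q11-1->q11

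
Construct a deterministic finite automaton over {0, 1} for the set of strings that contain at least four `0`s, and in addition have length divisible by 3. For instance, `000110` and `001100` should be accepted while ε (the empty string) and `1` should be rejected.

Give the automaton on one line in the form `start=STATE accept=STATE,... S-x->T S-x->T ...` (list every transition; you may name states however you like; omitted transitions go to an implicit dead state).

Build one automaton per condition and run them in lockstep. The first has 6 states tracking the count of `0`s, saturating at 5; the second has 3 states tracking the input length modulo 3. A product state is a pair (one from each), accepting exactly when both do.
          0    1  
>  q0     q1   q2 
   q1     q3   q4 
   q2     q4   q5 
   q3     q6   q7 
   q4     q7   q8 
   q5     q8   q0 
   q6     q9  q10 
   q7    q10  q11 
   q8    q11   q1 
   q9    q12  q13 
   q10   q13  q14 
   q11   q14   q3 
   q12   q15  q15 
   q13   q15  q16 
   q14   q16   q6 
 * q15   q17  q17 
 * q16   q17   q9 
   q17   q12  q12 
(> = start, * = accepting)

start=q0 accept=q15,q16 q0-0->q1 q0-1->q2 q1-0->q3 q1-1->q4 q2-0->q4 q2-1->q5 q3-0->q6 q3-1->q7 q4-0->q7 q4-1->q8 q5-0->q8 q5-1->q0 q6-0->q9 q6-1->q10 q7-0->q10 q7-1->q11 q8-0->q11 q8-1->q1 q9-0->q12 q9-1->q13 q10-0->q13 q10-1->q14 q11-0->q14 q11-1->q3 q12-0->q15 q12-1->q15 q13-0->q15 q13-1->q16 q14-0->q16 q14-1->q6 q15-0->q17 q15-1->q17 q16-0->q17 q16-1->q9 q17-0->q12 q17-1->q12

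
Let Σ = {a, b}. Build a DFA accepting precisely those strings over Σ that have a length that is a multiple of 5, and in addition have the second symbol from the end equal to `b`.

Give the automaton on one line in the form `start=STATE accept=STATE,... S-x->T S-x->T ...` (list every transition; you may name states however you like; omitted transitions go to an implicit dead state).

start=q0 accept=q17,q18 q0-a->q1 q0-b->q2 q1-a->q3 q1-b->q4 q2-a->q5 q2-b->q6 q3-a->q7 q3-b->q8 q4-a->q9 q4-b->q10 q5-a->q7 q5-b->q8 q6-a->q9 q6-b->q10 q7-a->q11 q7-b->q12 q8-a->q13 q8-b->q14 q9-a->q11 q9-b->q12 q10-a->q13 q10-b->q14 q11-a->q15 q11-b->q16 q12-a->q17 q12-b->q18 q13-a->q15 q13-b->q16 q14-a->q17 q14-b->q18 q15-a->q19 q15-b->q20 q16-a->q21 q16-b->q22 q17-a->q19 q17-b->q20 q18-a->q21 q18-b->q22 q19-a->q3 q19-b->q4 q20-a->q5 q20-b->q6 q21-a->q3 q21-b->q4 q22-a->q5 q22-b->q6

Handle the two conditions separately and then intersect. One (5 states) tracks the input length modulo 5; the other (7 states) tracks the last 2 symbols read. Each combined state is a pair, one component from each; accept when both components accept.
          a    b  
>  q0     q1   q2 
   q1     q3   q4 
   q2     q5   q6 
   q3     q7   q8 
   q4     q9  q10 
   q5     q7   q8 
   q6     q9  q10 
   q7    q11  q12 
   q8    q13  q14 
   q9    q11  q12 
   q10   q13  q14 
   q11   q15  q16 
   q12   q17  q18 
   q13   q15  q16 
   q14   q17  q18 
   q15   q19  q20 
   q16   q21  q22 
 * q17   q19  q20 
 * q18   q21  q22 
   q19    q3   q4 
   q20    q5   q6 
   q21    q3   q4 
   q22    q5   q6 
(> = start, * = accepting)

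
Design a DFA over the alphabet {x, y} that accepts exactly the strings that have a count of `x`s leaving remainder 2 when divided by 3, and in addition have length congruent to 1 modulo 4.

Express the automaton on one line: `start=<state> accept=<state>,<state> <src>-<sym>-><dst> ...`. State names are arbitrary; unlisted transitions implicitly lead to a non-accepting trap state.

start=s0 accept=s11 s0-x->s1 s0-y->s2 s1-x->s3 s1-y->s4 s2-x->s4 s2-y->s5 s3-x->s6 s3-y->s7 s4-x->s7 s4-y->s8 s5-x->s8 s5-y->s6 s6-x->s9 s6-y->s0 s7-x->s0 s7-y->s10 s8-x->s10 s8-y->s9 s9-x->s11 s9-y->s1 s10-x->s2 s10-y->s11 s11-x->s5 s11-y->s3

Run two small machines in parallel and take their product. One (3 states) tracks the count of `x`s modulo 3; the other (4 states) tracks the input length modulo 4. Each combined state is a pair, one component from each; accept when both components accept.
          x    y  
>  s0     s1   s2 
   s1     s3   s4 
   s2     s4   s5 
   s3     s6   s7 
   s4     s7   s8 
   s5     s8   s6 
   s6     s9   s0 
   s7     s0  s10 
   s8    s10   s9 
   s9    s11   s1 
   s10    s2  s11 
 * s11    s5   s3 
(> = start, * = accepting)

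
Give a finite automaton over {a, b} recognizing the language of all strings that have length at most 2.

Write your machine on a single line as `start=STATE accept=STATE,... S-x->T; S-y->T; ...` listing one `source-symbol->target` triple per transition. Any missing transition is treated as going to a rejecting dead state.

Count input length up to 3: every symbol moves from q0 toward q3, which means 'more than 2' and absorbs. Accept from {q0, q1, q2}.
        a   b  
>* q0   q1  q1 
 * q1   q2  q2 
 * q2   q3  q3 
   q3   q3  q3 
(> = start, * = accepting)

start=q0; accept=q0,q1,q2; q0-a->q1; q0-b->q1; q1-a->q2; q1-b->q2; q2-a->q3; q2-b->q3; q3-a->q3; q3-b->q3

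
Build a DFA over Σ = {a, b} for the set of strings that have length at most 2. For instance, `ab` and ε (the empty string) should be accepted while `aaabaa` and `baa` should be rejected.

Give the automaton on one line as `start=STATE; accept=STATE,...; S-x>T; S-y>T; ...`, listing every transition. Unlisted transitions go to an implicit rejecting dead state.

We only need to distinguish lengths 0, 1, …, 2, and '>2'. Chain s0 → s1 → s2 → s3 on every symbol, with s3 looping. Accepting states: {s0, s1, s2}.
4 states suffice.
        a   b  
>* s0   s1  s1 
 * s1   s2  s2 
 * s2   s3  s3 
   s3   s3  s3 
(> = start, * = accepting)

start=s0; accept=s0,s1,s2; s0-a>s1; s0-b>s1; s1-a>s2; s1-b>s2; s2-a>s3; s2-b>s3; s3-a>s3; s3-b>s3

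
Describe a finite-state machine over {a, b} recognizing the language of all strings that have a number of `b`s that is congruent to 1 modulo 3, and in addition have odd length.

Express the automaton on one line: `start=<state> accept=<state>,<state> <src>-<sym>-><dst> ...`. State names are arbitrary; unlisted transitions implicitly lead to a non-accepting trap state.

start=S0 accept=S2 S0-a->S1 S0-b->S2 S1-a->S0 S1-b->S3 S2-a->S3 S2-b->S4 S3-a->S2 S3-b->S5 S4-a->S5 S4-b->S1 S5-a->S4 S5-b->S0

Handle the two conditions separately and then intersect. One (3 states) tracks the count of `b`s modulo 3; the other (2 states) tracks the input length modulo 2. Each combined state is a pair, one component from each; accept when both components accept.
6 states suffice.
        a   b  
>  S0   S1  S2 
   S1   S0  S3 
 * S2   S3  S4 
   S3   S2  S5 
   S4   S5  S1 
   S5   S4  S0 
(> = start, * = accepting)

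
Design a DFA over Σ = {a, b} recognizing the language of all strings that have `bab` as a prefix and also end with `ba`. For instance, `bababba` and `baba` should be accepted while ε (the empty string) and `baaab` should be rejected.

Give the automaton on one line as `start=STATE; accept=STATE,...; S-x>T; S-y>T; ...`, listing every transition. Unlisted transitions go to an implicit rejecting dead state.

start=q0; accept=q7; q0-a>q1; q0-b>q2; q1-a>q1; q1-b>q3; q2-a>q4; q2-b>q3; q3-a>q5; q3-b>q3; q4-a>q1; q4-b>q6; q5-a>q1; q5-b>q3; q6-a>q7; q6-b>q6; q7-a>q8; q7-b>q6; q8-a>q8; q8-b>q6

Build one automaton per condition and run them in lockstep. One (5 states) tracks whether the input so far still matches the prefix `bab`; the other (3 states) tracks how much of the suffix `ba` has currently been matched. Each combined state is a pair, one component from each; accept when both components accept.
9 states suffice.
        a   b  
>  q0   q1  q2 
   q1   q1  q3 
   q2   q4  q3 
   q3   q5  q3 
   q4   q1  q6 
   q5   q1  q3 
   q6   q7  q6 
 * q7   q8  q6 
   q8   q8  q6 
(> = start, * = accepting)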